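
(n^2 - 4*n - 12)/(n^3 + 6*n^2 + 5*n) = (n^2 - 4*n - 12)/(n*(n^2 + 6*n + 5))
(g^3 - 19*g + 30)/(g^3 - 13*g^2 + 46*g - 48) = (g + 5)/(g - 8)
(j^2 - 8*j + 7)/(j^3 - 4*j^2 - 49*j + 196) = (j - 1)/(j^2 + 3*j - 28)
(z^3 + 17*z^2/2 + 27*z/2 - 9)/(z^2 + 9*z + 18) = z - 1/2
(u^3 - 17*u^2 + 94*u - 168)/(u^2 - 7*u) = u - 10 + 24/u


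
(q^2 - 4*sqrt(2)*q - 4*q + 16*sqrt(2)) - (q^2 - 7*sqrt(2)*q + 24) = -4*q + 3*sqrt(2)*q - 24 + 16*sqrt(2)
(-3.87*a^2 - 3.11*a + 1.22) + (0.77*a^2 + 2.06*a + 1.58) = -3.1*a^2 - 1.05*a + 2.8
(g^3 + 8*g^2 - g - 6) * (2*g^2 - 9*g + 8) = 2*g^5 + 7*g^4 - 66*g^3 + 61*g^2 + 46*g - 48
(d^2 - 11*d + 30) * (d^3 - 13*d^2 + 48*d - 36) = d^5 - 24*d^4 + 221*d^3 - 954*d^2 + 1836*d - 1080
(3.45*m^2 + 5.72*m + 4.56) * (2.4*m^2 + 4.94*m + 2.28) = 8.28*m^4 + 30.771*m^3 + 47.0668*m^2 + 35.568*m + 10.3968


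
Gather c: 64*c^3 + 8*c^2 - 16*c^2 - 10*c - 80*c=64*c^3 - 8*c^2 - 90*c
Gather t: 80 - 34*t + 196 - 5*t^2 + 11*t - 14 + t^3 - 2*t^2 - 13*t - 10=t^3 - 7*t^2 - 36*t + 252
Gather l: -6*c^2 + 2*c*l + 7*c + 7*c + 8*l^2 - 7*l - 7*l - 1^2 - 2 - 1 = -6*c^2 + 14*c + 8*l^2 + l*(2*c - 14) - 4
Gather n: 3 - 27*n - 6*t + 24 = -27*n - 6*t + 27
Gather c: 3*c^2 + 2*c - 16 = 3*c^2 + 2*c - 16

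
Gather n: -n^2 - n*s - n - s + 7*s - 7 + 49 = -n^2 + n*(-s - 1) + 6*s + 42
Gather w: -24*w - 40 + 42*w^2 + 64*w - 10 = 42*w^2 + 40*w - 50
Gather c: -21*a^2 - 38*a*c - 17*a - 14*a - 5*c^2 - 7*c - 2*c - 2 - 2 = -21*a^2 - 31*a - 5*c^2 + c*(-38*a - 9) - 4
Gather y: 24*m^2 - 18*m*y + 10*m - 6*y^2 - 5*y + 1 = 24*m^2 + 10*m - 6*y^2 + y*(-18*m - 5) + 1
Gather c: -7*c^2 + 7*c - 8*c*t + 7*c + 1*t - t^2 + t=-7*c^2 + c*(14 - 8*t) - t^2 + 2*t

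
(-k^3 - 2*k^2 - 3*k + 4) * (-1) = k^3 + 2*k^2 + 3*k - 4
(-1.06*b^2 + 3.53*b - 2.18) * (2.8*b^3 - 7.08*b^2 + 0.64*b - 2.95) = -2.968*b^5 + 17.3888*b^4 - 31.7748*b^3 + 20.8206*b^2 - 11.8087*b + 6.431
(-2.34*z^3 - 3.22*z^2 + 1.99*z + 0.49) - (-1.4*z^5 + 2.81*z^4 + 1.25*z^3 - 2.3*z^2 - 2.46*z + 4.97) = 1.4*z^5 - 2.81*z^4 - 3.59*z^3 - 0.92*z^2 + 4.45*z - 4.48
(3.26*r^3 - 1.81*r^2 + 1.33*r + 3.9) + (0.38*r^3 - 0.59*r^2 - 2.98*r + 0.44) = 3.64*r^3 - 2.4*r^2 - 1.65*r + 4.34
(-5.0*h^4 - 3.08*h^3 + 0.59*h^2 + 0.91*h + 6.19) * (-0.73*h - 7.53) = 3.65*h^5 + 39.8984*h^4 + 22.7617*h^3 - 5.107*h^2 - 11.371*h - 46.6107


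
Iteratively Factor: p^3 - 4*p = (p - 2)*(p^2 + 2*p) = p*(p - 2)*(p + 2)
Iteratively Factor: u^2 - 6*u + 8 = (u - 2)*(u - 4)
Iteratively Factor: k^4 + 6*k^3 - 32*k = (k - 2)*(k^3 + 8*k^2 + 16*k) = k*(k - 2)*(k^2 + 8*k + 16) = k*(k - 2)*(k + 4)*(k + 4)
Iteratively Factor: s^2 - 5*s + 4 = (s - 1)*(s - 4)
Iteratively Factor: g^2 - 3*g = (g)*(g - 3)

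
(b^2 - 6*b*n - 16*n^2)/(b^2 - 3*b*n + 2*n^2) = (b^2 - 6*b*n - 16*n^2)/(b^2 - 3*b*n + 2*n^2)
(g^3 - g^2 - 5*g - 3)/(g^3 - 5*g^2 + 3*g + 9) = (g + 1)/(g - 3)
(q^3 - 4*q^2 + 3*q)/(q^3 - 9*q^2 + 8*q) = (q - 3)/(q - 8)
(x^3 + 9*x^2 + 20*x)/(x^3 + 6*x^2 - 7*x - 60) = x/(x - 3)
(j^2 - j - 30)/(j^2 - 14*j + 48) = (j + 5)/(j - 8)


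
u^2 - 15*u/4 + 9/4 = (u - 3)*(u - 3/4)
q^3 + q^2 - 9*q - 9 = (q - 3)*(q + 1)*(q + 3)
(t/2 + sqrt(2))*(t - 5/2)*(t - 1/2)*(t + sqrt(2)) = t^4/2 - 3*t^3/2 + 3*sqrt(2)*t^3/2 - 9*sqrt(2)*t^2/2 + 21*t^2/8 - 6*t + 15*sqrt(2)*t/8 + 5/2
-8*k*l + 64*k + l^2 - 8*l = (-8*k + l)*(l - 8)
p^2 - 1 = (p - 1)*(p + 1)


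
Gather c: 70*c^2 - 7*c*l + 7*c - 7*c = 70*c^2 - 7*c*l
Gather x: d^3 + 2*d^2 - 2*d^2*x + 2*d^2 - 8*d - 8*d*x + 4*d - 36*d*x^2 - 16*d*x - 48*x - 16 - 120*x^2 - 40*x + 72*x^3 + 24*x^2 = d^3 + 4*d^2 - 4*d + 72*x^3 + x^2*(-36*d - 96) + x*(-2*d^2 - 24*d - 88) - 16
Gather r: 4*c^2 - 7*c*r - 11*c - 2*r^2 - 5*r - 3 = 4*c^2 - 11*c - 2*r^2 + r*(-7*c - 5) - 3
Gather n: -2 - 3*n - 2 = -3*n - 4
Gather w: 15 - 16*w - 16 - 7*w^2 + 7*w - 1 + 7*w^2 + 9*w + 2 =0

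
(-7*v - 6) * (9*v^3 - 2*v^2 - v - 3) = -63*v^4 - 40*v^3 + 19*v^2 + 27*v + 18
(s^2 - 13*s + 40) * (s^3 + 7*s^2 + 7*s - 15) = s^5 - 6*s^4 - 44*s^3 + 174*s^2 + 475*s - 600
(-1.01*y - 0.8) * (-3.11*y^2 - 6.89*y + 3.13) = 3.1411*y^3 + 9.4469*y^2 + 2.3507*y - 2.504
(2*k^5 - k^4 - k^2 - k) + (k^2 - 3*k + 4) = 2*k^5 - k^4 - 4*k + 4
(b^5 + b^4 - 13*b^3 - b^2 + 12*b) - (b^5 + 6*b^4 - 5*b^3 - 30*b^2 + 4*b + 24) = -5*b^4 - 8*b^3 + 29*b^2 + 8*b - 24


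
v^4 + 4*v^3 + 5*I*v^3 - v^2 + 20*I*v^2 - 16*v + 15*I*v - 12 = (v + 1)*(v + 3)*(v + I)*(v + 4*I)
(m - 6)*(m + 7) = m^2 + m - 42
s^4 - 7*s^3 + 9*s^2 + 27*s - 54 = (s - 3)^3*(s + 2)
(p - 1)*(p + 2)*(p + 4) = p^3 + 5*p^2 + 2*p - 8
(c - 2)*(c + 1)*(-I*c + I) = -I*c^3 + 2*I*c^2 + I*c - 2*I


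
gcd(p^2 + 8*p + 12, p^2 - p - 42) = p + 6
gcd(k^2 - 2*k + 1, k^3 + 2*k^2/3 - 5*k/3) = k - 1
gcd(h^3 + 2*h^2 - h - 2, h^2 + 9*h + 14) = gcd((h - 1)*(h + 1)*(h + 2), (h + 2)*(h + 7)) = h + 2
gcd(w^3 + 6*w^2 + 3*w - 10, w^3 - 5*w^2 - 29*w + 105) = w + 5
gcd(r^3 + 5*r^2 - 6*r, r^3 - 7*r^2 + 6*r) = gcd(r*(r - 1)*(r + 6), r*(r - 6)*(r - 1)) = r^2 - r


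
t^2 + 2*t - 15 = (t - 3)*(t + 5)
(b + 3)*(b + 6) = b^2 + 9*b + 18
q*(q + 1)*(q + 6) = q^3 + 7*q^2 + 6*q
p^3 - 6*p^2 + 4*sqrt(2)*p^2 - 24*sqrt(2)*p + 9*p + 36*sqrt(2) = (p - 3)^2*(p + 4*sqrt(2))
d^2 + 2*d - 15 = (d - 3)*(d + 5)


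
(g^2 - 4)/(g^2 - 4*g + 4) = (g + 2)/(g - 2)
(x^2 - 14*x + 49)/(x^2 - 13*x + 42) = (x - 7)/(x - 6)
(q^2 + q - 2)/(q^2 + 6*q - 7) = (q + 2)/(q + 7)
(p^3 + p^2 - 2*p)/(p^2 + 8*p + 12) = p*(p - 1)/(p + 6)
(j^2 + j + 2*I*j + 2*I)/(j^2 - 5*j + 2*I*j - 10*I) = (j + 1)/(j - 5)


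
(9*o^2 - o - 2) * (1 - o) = -9*o^3 + 10*o^2 + o - 2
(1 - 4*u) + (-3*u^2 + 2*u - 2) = -3*u^2 - 2*u - 1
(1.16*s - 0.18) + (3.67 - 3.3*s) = 3.49 - 2.14*s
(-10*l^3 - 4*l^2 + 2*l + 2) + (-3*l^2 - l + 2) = -10*l^3 - 7*l^2 + l + 4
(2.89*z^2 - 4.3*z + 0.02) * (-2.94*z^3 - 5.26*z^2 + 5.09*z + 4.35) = -8.4966*z^5 - 2.5594*z^4 + 37.2693*z^3 - 9.4207*z^2 - 18.6032*z + 0.087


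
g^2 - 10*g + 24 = (g - 6)*(g - 4)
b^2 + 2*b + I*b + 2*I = (b + 2)*(b + I)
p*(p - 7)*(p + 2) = p^3 - 5*p^2 - 14*p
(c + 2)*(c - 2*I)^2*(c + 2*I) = c^4 + 2*c^3 - 2*I*c^3 + 4*c^2 - 4*I*c^2 + 8*c - 8*I*c - 16*I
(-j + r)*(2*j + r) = -2*j^2 + j*r + r^2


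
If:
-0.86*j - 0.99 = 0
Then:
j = -1.15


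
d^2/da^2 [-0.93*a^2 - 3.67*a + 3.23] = -1.86000000000000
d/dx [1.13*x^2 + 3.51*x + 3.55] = 2.26*x + 3.51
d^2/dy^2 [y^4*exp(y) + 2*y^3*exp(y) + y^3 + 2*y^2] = y^4*exp(y) + 10*y^3*exp(y) + 24*y^2*exp(y) + 12*y*exp(y) + 6*y + 4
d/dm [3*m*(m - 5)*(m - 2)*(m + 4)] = 12*m^3 - 27*m^2 - 108*m + 120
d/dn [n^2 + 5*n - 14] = 2*n + 5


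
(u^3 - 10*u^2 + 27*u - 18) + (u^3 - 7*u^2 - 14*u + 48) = 2*u^3 - 17*u^2 + 13*u + 30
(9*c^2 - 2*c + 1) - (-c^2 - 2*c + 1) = 10*c^2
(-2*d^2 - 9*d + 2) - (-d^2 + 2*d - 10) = -d^2 - 11*d + 12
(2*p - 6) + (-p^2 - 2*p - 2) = -p^2 - 8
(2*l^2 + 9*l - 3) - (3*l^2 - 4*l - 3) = -l^2 + 13*l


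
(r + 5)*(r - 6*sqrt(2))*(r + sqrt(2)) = r^3 - 5*sqrt(2)*r^2 + 5*r^2 - 25*sqrt(2)*r - 12*r - 60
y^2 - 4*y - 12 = (y - 6)*(y + 2)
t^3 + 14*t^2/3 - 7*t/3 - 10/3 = (t - 1)*(t + 2/3)*(t + 5)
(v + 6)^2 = v^2 + 12*v + 36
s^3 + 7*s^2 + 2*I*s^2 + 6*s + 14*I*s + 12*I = (s + 1)*(s + 6)*(s + 2*I)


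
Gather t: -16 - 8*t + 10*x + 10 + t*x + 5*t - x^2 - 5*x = t*(x - 3) - x^2 + 5*x - 6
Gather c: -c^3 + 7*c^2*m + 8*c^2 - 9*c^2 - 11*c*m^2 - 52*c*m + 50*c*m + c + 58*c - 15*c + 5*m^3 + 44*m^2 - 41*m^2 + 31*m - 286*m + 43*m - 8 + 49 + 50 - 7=-c^3 + c^2*(7*m - 1) + c*(-11*m^2 - 2*m + 44) + 5*m^3 + 3*m^2 - 212*m + 84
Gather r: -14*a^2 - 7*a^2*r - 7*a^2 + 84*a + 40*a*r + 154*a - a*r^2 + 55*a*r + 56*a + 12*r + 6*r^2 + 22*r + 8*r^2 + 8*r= -21*a^2 + 294*a + r^2*(14 - a) + r*(-7*a^2 + 95*a + 42)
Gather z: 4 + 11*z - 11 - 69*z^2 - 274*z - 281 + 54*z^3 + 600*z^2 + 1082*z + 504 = 54*z^3 + 531*z^2 + 819*z + 216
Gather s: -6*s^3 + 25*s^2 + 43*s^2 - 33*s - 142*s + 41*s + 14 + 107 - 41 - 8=-6*s^3 + 68*s^2 - 134*s + 72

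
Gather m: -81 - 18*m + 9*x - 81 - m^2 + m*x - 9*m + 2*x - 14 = -m^2 + m*(x - 27) + 11*x - 176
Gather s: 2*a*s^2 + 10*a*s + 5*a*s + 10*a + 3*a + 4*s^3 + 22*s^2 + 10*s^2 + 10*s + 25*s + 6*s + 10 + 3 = 13*a + 4*s^3 + s^2*(2*a + 32) + s*(15*a + 41) + 13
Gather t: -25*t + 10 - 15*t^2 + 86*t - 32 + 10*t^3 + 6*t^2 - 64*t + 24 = 10*t^3 - 9*t^2 - 3*t + 2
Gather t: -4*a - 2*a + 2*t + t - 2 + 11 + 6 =-6*a + 3*t + 15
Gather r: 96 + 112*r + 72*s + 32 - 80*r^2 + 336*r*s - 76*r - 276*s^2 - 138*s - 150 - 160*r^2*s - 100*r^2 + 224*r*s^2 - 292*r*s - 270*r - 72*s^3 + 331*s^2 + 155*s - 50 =r^2*(-160*s - 180) + r*(224*s^2 + 44*s - 234) - 72*s^3 + 55*s^2 + 89*s - 72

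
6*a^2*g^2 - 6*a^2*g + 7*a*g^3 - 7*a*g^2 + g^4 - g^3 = g*(a + g)*(6*a + g)*(g - 1)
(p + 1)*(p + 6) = p^2 + 7*p + 6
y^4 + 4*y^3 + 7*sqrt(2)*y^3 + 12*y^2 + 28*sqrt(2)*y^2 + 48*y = y*(y + 4)*(y + sqrt(2))*(y + 6*sqrt(2))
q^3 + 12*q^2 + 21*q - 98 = (q - 2)*(q + 7)^2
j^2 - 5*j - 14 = (j - 7)*(j + 2)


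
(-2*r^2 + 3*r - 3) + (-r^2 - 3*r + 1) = -3*r^2 - 2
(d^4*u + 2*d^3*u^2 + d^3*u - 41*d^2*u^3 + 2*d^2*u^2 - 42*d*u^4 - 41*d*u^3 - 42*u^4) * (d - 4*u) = d^5*u - 2*d^4*u^2 + d^4*u - 49*d^3*u^3 - 2*d^3*u^2 + 122*d^2*u^4 - 49*d^2*u^3 + 168*d*u^5 + 122*d*u^4 + 168*u^5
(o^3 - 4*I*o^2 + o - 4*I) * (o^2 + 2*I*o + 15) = o^5 - 2*I*o^4 + 24*o^3 - 62*I*o^2 + 23*o - 60*I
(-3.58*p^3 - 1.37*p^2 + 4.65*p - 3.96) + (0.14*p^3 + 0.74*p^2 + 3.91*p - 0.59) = -3.44*p^3 - 0.63*p^2 + 8.56*p - 4.55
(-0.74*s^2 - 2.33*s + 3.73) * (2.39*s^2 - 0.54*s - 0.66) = -1.7686*s^4 - 5.1691*s^3 + 10.6613*s^2 - 0.4764*s - 2.4618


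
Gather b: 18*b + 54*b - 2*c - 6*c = 72*b - 8*c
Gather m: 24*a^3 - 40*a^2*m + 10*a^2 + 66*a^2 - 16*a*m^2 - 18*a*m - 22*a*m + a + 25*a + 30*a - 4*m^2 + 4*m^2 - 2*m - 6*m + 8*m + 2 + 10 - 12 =24*a^3 + 76*a^2 - 16*a*m^2 + 56*a + m*(-40*a^2 - 40*a)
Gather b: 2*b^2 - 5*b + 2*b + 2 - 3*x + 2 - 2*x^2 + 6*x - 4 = 2*b^2 - 3*b - 2*x^2 + 3*x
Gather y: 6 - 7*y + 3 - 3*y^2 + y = -3*y^2 - 6*y + 9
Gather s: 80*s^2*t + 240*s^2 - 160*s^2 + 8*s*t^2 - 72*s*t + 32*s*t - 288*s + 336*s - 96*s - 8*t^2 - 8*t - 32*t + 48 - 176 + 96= s^2*(80*t + 80) + s*(8*t^2 - 40*t - 48) - 8*t^2 - 40*t - 32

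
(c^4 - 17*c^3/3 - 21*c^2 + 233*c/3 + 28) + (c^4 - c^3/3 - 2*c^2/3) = 2*c^4 - 6*c^3 - 65*c^2/3 + 233*c/3 + 28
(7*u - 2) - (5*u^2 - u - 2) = -5*u^2 + 8*u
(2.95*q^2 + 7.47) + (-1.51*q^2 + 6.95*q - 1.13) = 1.44*q^2 + 6.95*q + 6.34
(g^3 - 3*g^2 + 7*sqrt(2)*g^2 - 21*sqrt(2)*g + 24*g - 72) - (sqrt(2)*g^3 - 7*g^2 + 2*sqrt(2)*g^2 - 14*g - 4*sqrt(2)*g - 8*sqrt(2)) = -sqrt(2)*g^3 + g^3 + 4*g^2 + 5*sqrt(2)*g^2 - 17*sqrt(2)*g + 38*g - 72 + 8*sqrt(2)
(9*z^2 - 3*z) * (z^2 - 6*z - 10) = 9*z^4 - 57*z^3 - 72*z^2 + 30*z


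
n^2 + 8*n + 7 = (n + 1)*(n + 7)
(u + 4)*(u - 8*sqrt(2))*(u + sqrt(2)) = u^3 - 7*sqrt(2)*u^2 + 4*u^2 - 28*sqrt(2)*u - 16*u - 64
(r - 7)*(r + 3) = r^2 - 4*r - 21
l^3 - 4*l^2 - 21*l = l*(l - 7)*(l + 3)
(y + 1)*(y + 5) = y^2 + 6*y + 5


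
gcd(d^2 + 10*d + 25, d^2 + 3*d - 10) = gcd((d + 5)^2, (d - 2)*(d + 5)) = d + 5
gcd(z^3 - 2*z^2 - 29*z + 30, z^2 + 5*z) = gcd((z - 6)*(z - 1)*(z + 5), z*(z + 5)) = z + 5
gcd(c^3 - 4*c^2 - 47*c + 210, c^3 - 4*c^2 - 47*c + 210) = c^3 - 4*c^2 - 47*c + 210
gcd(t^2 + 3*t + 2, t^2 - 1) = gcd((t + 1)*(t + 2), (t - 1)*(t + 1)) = t + 1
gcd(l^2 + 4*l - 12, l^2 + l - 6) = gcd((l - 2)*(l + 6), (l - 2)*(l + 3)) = l - 2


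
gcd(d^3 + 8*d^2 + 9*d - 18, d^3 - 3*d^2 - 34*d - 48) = d + 3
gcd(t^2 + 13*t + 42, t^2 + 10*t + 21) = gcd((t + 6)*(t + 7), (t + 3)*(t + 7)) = t + 7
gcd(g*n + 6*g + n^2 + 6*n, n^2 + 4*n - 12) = n + 6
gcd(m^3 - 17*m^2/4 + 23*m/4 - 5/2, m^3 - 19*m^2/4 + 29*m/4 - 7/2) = m^2 - 3*m + 2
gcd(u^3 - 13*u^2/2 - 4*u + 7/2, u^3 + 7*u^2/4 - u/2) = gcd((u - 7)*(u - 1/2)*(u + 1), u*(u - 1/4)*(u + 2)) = 1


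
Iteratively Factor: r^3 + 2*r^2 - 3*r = (r - 1)*(r^2 + 3*r) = (r - 1)*(r + 3)*(r)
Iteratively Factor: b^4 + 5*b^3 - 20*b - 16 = (b + 2)*(b^3 + 3*b^2 - 6*b - 8) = (b + 2)*(b + 4)*(b^2 - b - 2) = (b - 2)*(b + 2)*(b + 4)*(b + 1)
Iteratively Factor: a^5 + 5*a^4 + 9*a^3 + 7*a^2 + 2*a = (a + 1)*(a^4 + 4*a^3 + 5*a^2 + 2*a) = (a + 1)^2*(a^3 + 3*a^2 + 2*a) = a*(a + 1)^2*(a^2 + 3*a + 2) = a*(a + 1)^3*(a + 2)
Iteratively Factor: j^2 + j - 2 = (j - 1)*(j + 2)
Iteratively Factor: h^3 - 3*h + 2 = (h - 1)*(h^2 + h - 2) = (h - 1)^2*(h + 2)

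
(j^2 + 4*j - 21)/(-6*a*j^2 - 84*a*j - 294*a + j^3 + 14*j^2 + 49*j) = (3 - j)/(6*a*j + 42*a - j^2 - 7*j)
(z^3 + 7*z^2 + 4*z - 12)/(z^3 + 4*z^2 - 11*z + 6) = (z + 2)/(z - 1)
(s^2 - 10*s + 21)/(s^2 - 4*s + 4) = (s^2 - 10*s + 21)/(s^2 - 4*s + 4)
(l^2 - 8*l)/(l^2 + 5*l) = (l - 8)/(l + 5)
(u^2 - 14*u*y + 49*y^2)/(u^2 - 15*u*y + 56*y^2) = (-u + 7*y)/(-u + 8*y)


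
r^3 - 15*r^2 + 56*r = r*(r - 8)*(r - 7)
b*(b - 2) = b^2 - 2*b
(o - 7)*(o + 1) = o^2 - 6*o - 7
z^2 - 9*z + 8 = (z - 8)*(z - 1)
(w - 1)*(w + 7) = w^2 + 6*w - 7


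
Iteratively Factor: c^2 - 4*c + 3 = (c - 1)*(c - 3)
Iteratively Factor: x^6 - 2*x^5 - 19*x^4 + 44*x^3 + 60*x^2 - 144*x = (x - 3)*(x^5 + x^4 - 16*x^3 - 4*x^2 + 48*x) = (x - 3)*(x + 4)*(x^4 - 3*x^3 - 4*x^2 + 12*x) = (x - 3)^2*(x + 4)*(x^3 - 4*x) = x*(x - 3)^2*(x + 4)*(x^2 - 4) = x*(x - 3)^2*(x - 2)*(x + 4)*(x + 2)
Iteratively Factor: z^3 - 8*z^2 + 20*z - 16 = (z - 2)*(z^2 - 6*z + 8) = (z - 4)*(z - 2)*(z - 2)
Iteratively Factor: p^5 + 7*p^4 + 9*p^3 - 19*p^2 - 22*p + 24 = (p - 1)*(p^4 + 8*p^3 + 17*p^2 - 2*p - 24) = (p - 1)*(p + 3)*(p^3 + 5*p^2 + 2*p - 8) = (p - 1)*(p + 3)*(p + 4)*(p^2 + p - 2) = (p - 1)^2*(p + 3)*(p + 4)*(p + 2)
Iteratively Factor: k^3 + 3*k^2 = (k)*(k^2 + 3*k) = k*(k + 3)*(k)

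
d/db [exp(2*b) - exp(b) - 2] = (2*exp(b) - 1)*exp(b)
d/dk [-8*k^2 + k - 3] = 1 - 16*k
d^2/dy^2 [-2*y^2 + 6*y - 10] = -4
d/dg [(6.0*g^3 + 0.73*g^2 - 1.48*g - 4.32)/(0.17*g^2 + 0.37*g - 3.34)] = (1.02*g^4 + 4.44*g^3 - 59.5983*g^2 - 3.4076*g + 6.5416)/(0.0289*g^4 + 0.1258*g^3 - 0.9987*g^2 - 2.4716*g + 11.1556)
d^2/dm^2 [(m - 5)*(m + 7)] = 2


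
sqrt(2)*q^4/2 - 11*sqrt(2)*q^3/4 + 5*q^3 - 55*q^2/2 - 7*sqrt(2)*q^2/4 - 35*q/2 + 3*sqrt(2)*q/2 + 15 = (q - 6)*(q - 1/2)*(q + 5*sqrt(2))*(sqrt(2)*q/2 + sqrt(2)/2)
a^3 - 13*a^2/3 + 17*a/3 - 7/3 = (a - 7/3)*(a - 1)^2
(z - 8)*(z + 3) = z^2 - 5*z - 24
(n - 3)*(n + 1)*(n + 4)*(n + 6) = n^4 + 8*n^3 + n^2 - 78*n - 72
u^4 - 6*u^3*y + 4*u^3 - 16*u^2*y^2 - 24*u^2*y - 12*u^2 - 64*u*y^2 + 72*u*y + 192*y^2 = (u - 2)*(u + 6)*(u - 8*y)*(u + 2*y)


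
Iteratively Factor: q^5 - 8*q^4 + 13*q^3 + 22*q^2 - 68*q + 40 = (q - 1)*(q^4 - 7*q^3 + 6*q^2 + 28*q - 40) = (q - 1)*(q + 2)*(q^3 - 9*q^2 + 24*q - 20) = (q - 5)*(q - 1)*(q + 2)*(q^2 - 4*q + 4) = (q - 5)*(q - 2)*(q - 1)*(q + 2)*(q - 2)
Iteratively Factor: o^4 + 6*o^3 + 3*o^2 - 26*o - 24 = (o + 1)*(o^3 + 5*o^2 - 2*o - 24) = (o + 1)*(o + 3)*(o^2 + 2*o - 8) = (o + 1)*(o + 3)*(o + 4)*(o - 2)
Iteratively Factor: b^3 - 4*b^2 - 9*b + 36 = (b - 4)*(b^2 - 9) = (b - 4)*(b - 3)*(b + 3)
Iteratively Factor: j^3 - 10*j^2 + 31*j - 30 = (j - 3)*(j^2 - 7*j + 10) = (j - 3)*(j - 2)*(j - 5)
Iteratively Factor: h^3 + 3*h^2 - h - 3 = (h + 3)*(h^2 - 1) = (h + 1)*(h + 3)*(h - 1)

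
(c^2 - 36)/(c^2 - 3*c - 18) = (c + 6)/(c + 3)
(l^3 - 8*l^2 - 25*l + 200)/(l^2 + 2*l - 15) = (l^2 - 13*l + 40)/(l - 3)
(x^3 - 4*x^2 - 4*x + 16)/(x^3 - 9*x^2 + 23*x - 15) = (x^3 - 4*x^2 - 4*x + 16)/(x^3 - 9*x^2 + 23*x - 15)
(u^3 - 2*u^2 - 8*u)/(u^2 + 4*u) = (u^2 - 2*u - 8)/(u + 4)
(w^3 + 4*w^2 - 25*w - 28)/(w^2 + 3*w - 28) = w + 1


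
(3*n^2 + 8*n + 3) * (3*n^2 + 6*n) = 9*n^4 + 42*n^3 + 57*n^2 + 18*n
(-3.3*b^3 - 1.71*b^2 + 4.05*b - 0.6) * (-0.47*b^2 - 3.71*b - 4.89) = 1.551*b^5 + 13.0467*b^4 + 20.5776*b^3 - 6.3816*b^2 - 17.5785*b + 2.934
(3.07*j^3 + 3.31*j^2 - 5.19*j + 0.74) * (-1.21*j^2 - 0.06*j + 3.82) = -3.7147*j^5 - 4.1893*j^4 + 17.8087*j^3 + 12.0602*j^2 - 19.8702*j + 2.8268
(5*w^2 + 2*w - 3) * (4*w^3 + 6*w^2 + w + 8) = 20*w^5 + 38*w^4 + 5*w^3 + 24*w^2 + 13*w - 24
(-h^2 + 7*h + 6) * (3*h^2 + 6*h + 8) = -3*h^4 + 15*h^3 + 52*h^2 + 92*h + 48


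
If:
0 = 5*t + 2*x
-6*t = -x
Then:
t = 0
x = 0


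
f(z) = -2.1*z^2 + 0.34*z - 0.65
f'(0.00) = 0.34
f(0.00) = -0.65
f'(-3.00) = 12.94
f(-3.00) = -20.57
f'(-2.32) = 10.08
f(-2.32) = -12.74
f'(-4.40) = 18.82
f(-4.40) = -42.80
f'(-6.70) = 28.48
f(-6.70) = -97.20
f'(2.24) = -9.07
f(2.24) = -10.43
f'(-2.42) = 10.50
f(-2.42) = -13.77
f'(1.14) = -4.45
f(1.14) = -2.99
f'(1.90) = -7.64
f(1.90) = -7.58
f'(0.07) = 0.05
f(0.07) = -0.64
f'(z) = 0.34 - 4.2*z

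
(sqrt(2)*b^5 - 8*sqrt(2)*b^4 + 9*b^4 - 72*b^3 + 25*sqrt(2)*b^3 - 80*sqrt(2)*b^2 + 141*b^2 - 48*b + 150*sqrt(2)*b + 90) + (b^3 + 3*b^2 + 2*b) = sqrt(2)*b^5 - 8*sqrt(2)*b^4 + 9*b^4 - 71*b^3 + 25*sqrt(2)*b^3 - 80*sqrt(2)*b^2 + 144*b^2 - 46*b + 150*sqrt(2)*b + 90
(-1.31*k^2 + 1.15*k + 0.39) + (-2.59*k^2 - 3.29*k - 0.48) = -3.9*k^2 - 2.14*k - 0.09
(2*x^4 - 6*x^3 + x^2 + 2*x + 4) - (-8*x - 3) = 2*x^4 - 6*x^3 + x^2 + 10*x + 7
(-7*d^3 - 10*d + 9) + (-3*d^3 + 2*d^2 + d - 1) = -10*d^3 + 2*d^2 - 9*d + 8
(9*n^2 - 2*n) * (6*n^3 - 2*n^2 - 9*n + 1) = 54*n^5 - 30*n^4 - 77*n^3 + 27*n^2 - 2*n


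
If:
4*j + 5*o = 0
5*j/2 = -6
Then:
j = -12/5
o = 48/25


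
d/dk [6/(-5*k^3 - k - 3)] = 6*(15*k^2 + 1)/(5*k^3 + k + 3)^2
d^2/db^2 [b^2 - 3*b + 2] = 2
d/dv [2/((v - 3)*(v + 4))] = 2*(-2*v - 1)/(v^4 + 2*v^3 - 23*v^2 - 24*v + 144)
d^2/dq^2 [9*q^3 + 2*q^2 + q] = 54*q + 4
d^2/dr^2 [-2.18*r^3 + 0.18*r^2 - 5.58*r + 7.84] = 0.36 - 13.08*r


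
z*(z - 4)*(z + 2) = z^3 - 2*z^2 - 8*z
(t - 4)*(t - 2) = t^2 - 6*t + 8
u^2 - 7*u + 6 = (u - 6)*(u - 1)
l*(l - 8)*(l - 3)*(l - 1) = l^4 - 12*l^3 + 35*l^2 - 24*l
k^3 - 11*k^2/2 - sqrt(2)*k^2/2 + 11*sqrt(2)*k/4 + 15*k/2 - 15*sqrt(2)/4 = (k - 3)*(k - 5/2)*(k - sqrt(2)/2)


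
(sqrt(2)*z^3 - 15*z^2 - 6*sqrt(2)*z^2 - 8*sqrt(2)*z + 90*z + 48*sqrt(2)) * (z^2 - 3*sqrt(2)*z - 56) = sqrt(2)*z^5 - 21*z^4 - 6*sqrt(2)*z^4 - 19*sqrt(2)*z^3 + 126*z^3 + 114*sqrt(2)*z^2 + 888*z^2 - 5328*z + 448*sqrt(2)*z - 2688*sqrt(2)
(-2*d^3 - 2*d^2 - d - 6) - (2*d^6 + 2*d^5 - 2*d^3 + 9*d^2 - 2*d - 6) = -2*d^6 - 2*d^5 - 11*d^2 + d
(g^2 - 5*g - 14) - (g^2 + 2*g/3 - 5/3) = -17*g/3 - 37/3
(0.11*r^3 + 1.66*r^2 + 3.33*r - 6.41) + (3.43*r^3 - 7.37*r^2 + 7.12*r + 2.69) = 3.54*r^3 - 5.71*r^2 + 10.45*r - 3.72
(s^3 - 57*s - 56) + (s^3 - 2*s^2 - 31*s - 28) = 2*s^3 - 2*s^2 - 88*s - 84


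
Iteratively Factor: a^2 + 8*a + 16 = (a + 4)*(a + 4)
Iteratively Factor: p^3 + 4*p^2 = (p)*(p^2 + 4*p) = p*(p + 4)*(p)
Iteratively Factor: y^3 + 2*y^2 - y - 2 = (y + 2)*(y^2 - 1) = (y + 1)*(y + 2)*(y - 1)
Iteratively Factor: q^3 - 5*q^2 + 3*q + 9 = (q - 3)*(q^2 - 2*q - 3) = (q - 3)*(q + 1)*(q - 3)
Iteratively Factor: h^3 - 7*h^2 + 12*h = (h)*(h^2 - 7*h + 12) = h*(h - 4)*(h - 3)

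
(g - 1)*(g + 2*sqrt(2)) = g^2 - g + 2*sqrt(2)*g - 2*sqrt(2)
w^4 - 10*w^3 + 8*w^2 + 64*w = w*(w - 8)*(w - 4)*(w + 2)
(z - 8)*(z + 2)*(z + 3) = z^3 - 3*z^2 - 34*z - 48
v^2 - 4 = (v - 2)*(v + 2)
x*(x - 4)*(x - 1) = x^3 - 5*x^2 + 4*x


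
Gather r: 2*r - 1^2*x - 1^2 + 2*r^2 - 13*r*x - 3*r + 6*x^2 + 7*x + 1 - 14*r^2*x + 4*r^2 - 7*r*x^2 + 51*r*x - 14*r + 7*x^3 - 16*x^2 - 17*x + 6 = r^2*(6 - 14*x) + r*(-7*x^2 + 38*x - 15) + 7*x^3 - 10*x^2 - 11*x + 6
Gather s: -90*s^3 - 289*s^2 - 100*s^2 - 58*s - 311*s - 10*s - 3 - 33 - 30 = -90*s^3 - 389*s^2 - 379*s - 66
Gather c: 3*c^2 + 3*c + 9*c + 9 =3*c^2 + 12*c + 9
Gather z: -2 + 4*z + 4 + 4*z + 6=8*z + 8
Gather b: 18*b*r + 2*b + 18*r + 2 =b*(18*r + 2) + 18*r + 2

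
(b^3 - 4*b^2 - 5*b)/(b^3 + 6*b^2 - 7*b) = (b^2 - 4*b - 5)/(b^2 + 6*b - 7)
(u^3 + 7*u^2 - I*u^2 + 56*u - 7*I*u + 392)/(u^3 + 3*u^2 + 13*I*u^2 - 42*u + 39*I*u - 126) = (u^2 + u*(7 - 8*I) - 56*I)/(u^2 + u*(3 + 6*I) + 18*I)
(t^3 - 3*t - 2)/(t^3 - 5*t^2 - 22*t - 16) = (t^2 - t - 2)/(t^2 - 6*t - 16)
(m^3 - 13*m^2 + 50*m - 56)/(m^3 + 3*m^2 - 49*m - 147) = (m^2 - 6*m + 8)/(m^2 + 10*m + 21)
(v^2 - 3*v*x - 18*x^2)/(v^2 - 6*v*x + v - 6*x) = (v + 3*x)/(v + 1)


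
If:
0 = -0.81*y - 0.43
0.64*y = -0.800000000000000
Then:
No Solution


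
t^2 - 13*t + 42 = (t - 7)*(t - 6)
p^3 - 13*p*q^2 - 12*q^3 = (p - 4*q)*(p + q)*(p + 3*q)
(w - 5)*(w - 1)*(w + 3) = w^3 - 3*w^2 - 13*w + 15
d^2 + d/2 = d*(d + 1/2)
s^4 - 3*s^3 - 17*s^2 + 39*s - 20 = (s - 5)*(s - 1)^2*(s + 4)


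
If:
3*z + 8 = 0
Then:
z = -8/3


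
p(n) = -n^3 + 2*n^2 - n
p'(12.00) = -385.00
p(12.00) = -1452.00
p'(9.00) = -208.00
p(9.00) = -576.00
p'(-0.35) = -2.77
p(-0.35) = 0.64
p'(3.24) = -19.53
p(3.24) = -16.26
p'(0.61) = 0.32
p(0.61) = -0.09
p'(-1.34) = -11.75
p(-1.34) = 7.34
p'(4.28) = -38.84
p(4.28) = -46.05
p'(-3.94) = -63.33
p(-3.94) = 96.15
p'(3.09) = -17.28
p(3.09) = -13.50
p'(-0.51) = -3.82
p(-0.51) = 1.16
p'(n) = -3*n^2 + 4*n - 1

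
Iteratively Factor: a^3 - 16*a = (a)*(a^2 - 16) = a*(a - 4)*(a + 4)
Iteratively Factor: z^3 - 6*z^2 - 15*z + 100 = (z - 5)*(z^2 - z - 20) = (z - 5)^2*(z + 4)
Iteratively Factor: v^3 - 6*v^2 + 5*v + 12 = (v + 1)*(v^2 - 7*v + 12) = (v - 3)*(v + 1)*(v - 4)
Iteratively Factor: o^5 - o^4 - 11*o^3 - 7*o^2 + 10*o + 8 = (o + 2)*(o^4 - 3*o^3 - 5*o^2 + 3*o + 4) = (o + 1)*(o + 2)*(o^3 - 4*o^2 - o + 4) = (o - 1)*(o + 1)*(o + 2)*(o^2 - 3*o - 4) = (o - 1)*(o + 1)^2*(o + 2)*(o - 4)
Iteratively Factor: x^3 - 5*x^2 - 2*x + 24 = (x + 2)*(x^2 - 7*x + 12) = (x - 3)*(x + 2)*(x - 4)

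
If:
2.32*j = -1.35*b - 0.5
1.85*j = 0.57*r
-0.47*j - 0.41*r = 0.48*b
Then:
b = -0.68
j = 0.18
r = 0.59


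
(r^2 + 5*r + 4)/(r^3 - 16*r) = (r + 1)/(r*(r - 4))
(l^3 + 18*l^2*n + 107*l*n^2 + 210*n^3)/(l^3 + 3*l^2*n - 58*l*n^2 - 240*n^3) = (l + 7*n)/(l - 8*n)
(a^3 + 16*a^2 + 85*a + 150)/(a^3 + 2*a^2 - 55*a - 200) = (a + 6)/(a - 8)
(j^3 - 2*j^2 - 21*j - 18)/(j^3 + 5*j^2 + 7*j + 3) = (j - 6)/(j + 1)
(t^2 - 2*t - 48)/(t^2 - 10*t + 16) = (t + 6)/(t - 2)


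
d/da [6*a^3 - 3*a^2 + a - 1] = 18*a^2 - 6*a + 1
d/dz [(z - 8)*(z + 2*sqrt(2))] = 2*z - 8 + 2*sqrt(2)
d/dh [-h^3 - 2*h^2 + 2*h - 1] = -3*h^2 - 4*h + 2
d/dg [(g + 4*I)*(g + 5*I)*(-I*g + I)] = -3*I*g^2 + 2*g*(9 + I) - 9 + 20*I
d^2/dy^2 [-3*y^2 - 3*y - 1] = -6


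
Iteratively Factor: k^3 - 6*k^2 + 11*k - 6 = (k - 2)*(k^2 - 4*k + 3) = (k - 3)*(k - 2)*(k - 1)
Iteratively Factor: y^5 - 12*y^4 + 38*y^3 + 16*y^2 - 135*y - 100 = (y - 5)*(y^4 - 7*y^3 + 3*y^2 + 31*y + 20) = (y - 5)*(y + 1)*(y^3 - 8*y^2 + 11*y + 20) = (y - 5)*(y + 1)^2*(y^2 - 9*y + 20) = (y - 5)*(y - 4)*(y + 1)^2*(y - 5)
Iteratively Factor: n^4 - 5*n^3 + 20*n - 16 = (n + 2)*(n^3 - 7*n^2 + 14*n - 8) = (n - 1)*(n + 2)*(n^2 - 6*n + 8) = (n - 4)*(n - 1)*(n + 2)*(n - 2)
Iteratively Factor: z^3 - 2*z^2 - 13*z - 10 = (z + 2)*(z^2 - 4*z - 5) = (z - 5)*(z + 2)*(z + 1)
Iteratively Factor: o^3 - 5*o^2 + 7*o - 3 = (o - 1)*(o^2 - 4*o + 3) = (o - 1)^2*(o - 3)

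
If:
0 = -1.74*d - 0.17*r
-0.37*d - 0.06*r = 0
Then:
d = 0.00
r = 0.00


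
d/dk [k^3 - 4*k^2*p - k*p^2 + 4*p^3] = 3*k^2 - 8*k*p - p^2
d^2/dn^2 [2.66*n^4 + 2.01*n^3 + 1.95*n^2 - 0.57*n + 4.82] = 31.92*n^2 + 12.06*n + 3.9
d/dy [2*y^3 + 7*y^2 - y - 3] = 6*y^2 + 14*y - 1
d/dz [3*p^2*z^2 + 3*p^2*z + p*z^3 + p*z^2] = p*(6*p*z + 3*p + 3*z^2 + 2*z)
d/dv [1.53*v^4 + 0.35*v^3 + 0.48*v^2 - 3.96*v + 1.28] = 6.12*v^3 + 1.05*v^2 + 0.96*v - 3.96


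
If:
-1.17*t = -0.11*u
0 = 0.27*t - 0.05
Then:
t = 0.19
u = 1.97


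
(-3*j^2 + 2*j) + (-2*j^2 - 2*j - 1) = -5*j^2 - 1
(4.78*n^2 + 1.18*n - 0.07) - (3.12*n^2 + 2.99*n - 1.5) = 1.66*n^2 - 1.81*n + 1.43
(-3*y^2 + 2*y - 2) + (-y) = -3*y^2 + y - 2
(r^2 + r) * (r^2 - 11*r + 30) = r^4 - 10*r^3 + 19*r^2 + 30*r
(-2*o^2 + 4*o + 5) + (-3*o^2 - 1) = -5*o^2 + 4*o + 4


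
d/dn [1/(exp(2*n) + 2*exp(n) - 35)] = -2*(exp(n) + 1)*exp(n)/(exp(2*n) + 2*exp(n) - 35)^2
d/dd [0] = 0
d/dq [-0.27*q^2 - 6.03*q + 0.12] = -0.54*q - 6.03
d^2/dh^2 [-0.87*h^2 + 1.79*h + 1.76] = -1.74000000000000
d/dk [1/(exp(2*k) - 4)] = -2*exp(2*k)/(exp(2*k) - 4)^2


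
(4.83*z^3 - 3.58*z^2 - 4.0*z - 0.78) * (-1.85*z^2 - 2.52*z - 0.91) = -8.9355*z^5 - 5.5486*z^4 + 12.0263*z^3 + 14.7808*z^2 + 5.6056*z + 0.7098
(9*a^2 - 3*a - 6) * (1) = 9*a^2 - 3*a - 6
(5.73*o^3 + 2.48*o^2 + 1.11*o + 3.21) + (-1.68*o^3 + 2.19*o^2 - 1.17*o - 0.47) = 4.05*o^3 + 4.67*o^2 - 0.0599999999999998*o + 2.74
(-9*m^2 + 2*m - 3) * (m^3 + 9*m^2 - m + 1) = -9*m^5 - 79*m^4 + 24*m^3 - 38*m^2 + 5*m - 3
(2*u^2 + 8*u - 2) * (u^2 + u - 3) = 2*u^4 + 10*u^3 - 26*u + 6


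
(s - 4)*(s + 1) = s^2 - 3*s - 4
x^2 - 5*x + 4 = (x - 4)*(x - 1)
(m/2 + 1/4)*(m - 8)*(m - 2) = m^3/2 - 19*m^2/4 + 11*m/2 + 4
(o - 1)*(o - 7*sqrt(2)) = o^2 - 7*sqrt(2)*o - o + 7*sqrt(2)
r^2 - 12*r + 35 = (r - 7)*(r - 5)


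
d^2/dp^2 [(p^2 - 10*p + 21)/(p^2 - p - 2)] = 6*(-3*p^3 + 23*p^2 - 41*p + 29)/(p^6 - 3*p^5 - 3*p^4 + 11*p^3 + 6*p^2 - 12*p - 8)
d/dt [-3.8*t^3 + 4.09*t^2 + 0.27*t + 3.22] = -11.4*t^2 + 8.18*t + 0.27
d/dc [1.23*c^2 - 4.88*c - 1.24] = 2.46*c - 4.88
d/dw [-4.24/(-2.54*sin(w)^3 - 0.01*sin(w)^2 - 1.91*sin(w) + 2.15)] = (-0.0848*sin(w) + 16.1544*cos(2*w) - 24.2528)*cos(w)/(2.54*sin(w)^3 + 0.01*sin(w)^2 + 1.91*sin(w) - 2.15)^2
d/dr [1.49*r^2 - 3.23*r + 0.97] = 2.98*r - 3.23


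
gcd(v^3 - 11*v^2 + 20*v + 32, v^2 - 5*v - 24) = v - 8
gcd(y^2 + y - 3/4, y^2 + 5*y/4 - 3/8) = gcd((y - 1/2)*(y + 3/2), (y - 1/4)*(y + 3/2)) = y + 3/2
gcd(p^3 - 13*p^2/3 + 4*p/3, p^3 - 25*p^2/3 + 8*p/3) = p^2 - p/3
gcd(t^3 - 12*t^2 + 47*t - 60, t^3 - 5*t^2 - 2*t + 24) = t^2 - 7*t + 12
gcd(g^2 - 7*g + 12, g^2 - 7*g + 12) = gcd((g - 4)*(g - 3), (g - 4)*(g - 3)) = g^2 - 7*g + 12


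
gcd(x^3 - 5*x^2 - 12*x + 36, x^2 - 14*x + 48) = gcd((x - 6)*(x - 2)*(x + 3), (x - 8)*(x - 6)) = x - 6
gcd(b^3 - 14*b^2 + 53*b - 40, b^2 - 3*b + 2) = b - 1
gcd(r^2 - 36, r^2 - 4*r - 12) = r - 6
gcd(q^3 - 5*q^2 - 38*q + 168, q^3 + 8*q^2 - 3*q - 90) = q + 6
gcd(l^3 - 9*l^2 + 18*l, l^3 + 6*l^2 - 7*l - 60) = l - 3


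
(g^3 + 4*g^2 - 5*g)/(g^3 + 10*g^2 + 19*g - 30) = g/(g + 6)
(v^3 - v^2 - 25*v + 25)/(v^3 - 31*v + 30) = (v + 5)/(v + 6)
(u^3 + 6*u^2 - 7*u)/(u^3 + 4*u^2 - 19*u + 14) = u/(u - 2)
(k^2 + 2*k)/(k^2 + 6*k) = (k + 2)/(k + 6)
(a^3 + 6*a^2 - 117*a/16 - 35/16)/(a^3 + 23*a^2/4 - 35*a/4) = (a + 1/4)/a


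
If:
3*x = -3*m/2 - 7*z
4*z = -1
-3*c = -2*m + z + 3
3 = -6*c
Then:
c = -1/2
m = 5/8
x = 13/48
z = -1/4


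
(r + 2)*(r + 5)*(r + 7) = r^3 + 14*r^2 + 59*r + 70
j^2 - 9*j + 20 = (j - 5)*(j - 4)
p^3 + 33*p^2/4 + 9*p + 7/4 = (p + 1/4)*(p + 1)*(p + 7)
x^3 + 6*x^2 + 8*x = x*(x + 2)*(x + 4)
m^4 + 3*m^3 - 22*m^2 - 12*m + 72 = (m - 3)*(m - 2)*(m + 2)*(m + 6)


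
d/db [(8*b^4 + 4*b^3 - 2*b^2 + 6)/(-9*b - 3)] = 2*(-36*b^4 - 28*b^3 - 3*b^2 + 2*b + 9)/(3*(9*b^2 + 6*b + 1))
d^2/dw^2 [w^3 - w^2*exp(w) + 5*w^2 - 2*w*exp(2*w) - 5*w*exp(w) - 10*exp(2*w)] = -w^2*exp(w) - 8*w*exp(2*w) - 9*w*exp(w) + 6*w - 48*exp(2*w) - 12*exp(w) + 10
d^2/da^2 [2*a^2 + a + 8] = 4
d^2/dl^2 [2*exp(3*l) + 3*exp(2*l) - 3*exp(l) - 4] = (18*exp(2*l) + 12*exp(l) - 3)*exp(l)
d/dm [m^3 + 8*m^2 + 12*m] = 3*m^2 + 16*m + 12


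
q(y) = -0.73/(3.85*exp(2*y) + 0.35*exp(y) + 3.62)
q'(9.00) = 0.00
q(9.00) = 0.00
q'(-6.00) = 0.00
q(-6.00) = -0.20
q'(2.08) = 0.01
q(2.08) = -0.00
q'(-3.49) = 0.00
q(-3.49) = -0.20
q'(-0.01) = 0.10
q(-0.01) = -0.09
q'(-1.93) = 0.01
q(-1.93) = -0.19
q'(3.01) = 0.00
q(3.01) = -0.00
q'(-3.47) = 0.00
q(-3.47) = -0.20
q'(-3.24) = 0.00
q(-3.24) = -0.20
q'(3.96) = 0.00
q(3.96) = -0.00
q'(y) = -0.73*(-7.7*exp(2*y) - 0.35*exp(y))/(3.85*exp(2*y) + 0.35*exp(y) + 3.62)^2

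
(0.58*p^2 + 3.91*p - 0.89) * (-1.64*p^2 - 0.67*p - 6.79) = -0.9512*p^4 - 6.801*p^3 - 5.0983*p^2 - 25.9526*p + 6.0431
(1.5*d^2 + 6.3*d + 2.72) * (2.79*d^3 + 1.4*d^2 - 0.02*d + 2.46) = 4.185*d^5 + 19.677*d^4 + 16.3788*d^3 + 7.372*d^2 + 15.4436*d + 6.6912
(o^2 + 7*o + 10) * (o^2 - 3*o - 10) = o^4 + 4*o^3 - 21*o^2 - 100*o - 100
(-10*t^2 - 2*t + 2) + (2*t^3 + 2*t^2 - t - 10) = 2*t^3 - 8*t^2 - 3*t - 8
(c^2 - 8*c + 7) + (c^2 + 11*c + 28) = 2*c^2 + 3*c + 35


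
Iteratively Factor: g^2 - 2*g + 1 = (g - 1)*(g - 1)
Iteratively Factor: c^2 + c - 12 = (c + 4)*(c - 3)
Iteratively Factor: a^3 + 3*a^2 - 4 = (a + 2)*(a^2 + a - 2) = (a - 1)*(a + 2)*(a + 2)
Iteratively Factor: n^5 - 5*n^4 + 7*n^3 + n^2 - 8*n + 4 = (n - 1)*(n^4 - 4*n^3 + 3*n^2 + 4*n - 4) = (n - 1)*(n + 1)*(n^3 - 5*n^2 + 8*n - 4) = (n - 2)*(n - 1)*(n + 1)*(n^2 - 3*n + 2) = (n - 2)^2*(n - 1)*(n + 1)*(n - 1)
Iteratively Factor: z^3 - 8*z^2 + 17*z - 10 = (z - 2)*(z^2 - 6*z + 5) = (z - 2)*(z - 1)*(z - 5)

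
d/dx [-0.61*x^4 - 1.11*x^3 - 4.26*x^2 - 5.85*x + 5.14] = -2.44*x^3 - 3.33*x^2 - 8.52*x - 5.85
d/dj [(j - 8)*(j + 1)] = 2*j - 7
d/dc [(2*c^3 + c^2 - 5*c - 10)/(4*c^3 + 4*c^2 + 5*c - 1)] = (4*c^4 + 60*c^3 + 139*c^2 + 78*c + 55)/(16*c^6 + 32*c^5 + 56*c^4 + 32*c^3 + 17*c^2 - 10*c + 1)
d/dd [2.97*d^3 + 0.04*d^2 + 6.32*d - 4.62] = 8.91*d^2 + 0.08*d + 6.32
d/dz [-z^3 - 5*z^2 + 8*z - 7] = -3*z^2 - 10*z + 8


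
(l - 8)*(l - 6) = l^2 - 14*l + 48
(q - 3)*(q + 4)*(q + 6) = q^3 + 7*q^2 - 6*q - 72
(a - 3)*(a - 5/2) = a^2 - 11*a/2 + 15/2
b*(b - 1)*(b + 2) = b^3 + b^2 - 2*b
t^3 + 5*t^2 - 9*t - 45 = (t - 3)*(t + 3)*(t + 5)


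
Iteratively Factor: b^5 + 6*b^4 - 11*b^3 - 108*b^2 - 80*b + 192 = (b + 4)*(b^4 + 2*b^3 - 19*b^2 - 32*b + 48) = (b - 4)*(b + 4)*(b^3 + 6*b^2 + 5*b - 12) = (b - 4)*(b - 1)*(b + 4)*(b^2 + 7*b + 12) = (b - 4)*(b - 1)*(b + 3)*(b + 4)*(b + 4)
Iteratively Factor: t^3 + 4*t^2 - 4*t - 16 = (t + 4)*(t^2 - 4) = (t - 2)*(t + 4)*(t + 2)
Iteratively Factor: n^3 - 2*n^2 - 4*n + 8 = (n + 2)*(n^2 - 4*n + 4) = (n - 2)*(n + 2)*(n - 2)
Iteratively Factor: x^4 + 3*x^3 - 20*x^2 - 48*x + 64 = (x - 1)*(x^3 + 4*x^2 - 16*x - 64) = (x - 4)*(x - 1)*(x^2 + 8*x + 16) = (x - 4)*(x - 1)*(x + 4)*(x + 4)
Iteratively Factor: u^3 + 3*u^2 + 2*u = (u + 1)*(u^2 + 2*u) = u*(u + 1)*(u + 2)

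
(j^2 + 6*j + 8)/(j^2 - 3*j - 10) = (j + 4)/(j - 5)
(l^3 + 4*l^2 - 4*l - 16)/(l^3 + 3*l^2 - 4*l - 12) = (l + 4)/(l + 3)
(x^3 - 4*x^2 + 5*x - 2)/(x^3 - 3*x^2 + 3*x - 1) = (x - 2)/(x - 1)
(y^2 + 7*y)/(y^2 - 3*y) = (y + 7)/(y - 3)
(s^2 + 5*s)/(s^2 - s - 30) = s/(s - 6)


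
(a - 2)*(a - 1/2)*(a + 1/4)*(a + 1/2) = a^4 - 7*a^3/4 - 3*a^2/4 + 7*a/16 + 1/8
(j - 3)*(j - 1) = j^2 - 4*j + 3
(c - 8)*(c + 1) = c^2 - 7*c - 8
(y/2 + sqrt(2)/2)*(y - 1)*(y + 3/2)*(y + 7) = y^4/2 + sqrt(2)*y^3/2 + 15*y^3/4 + y^2 + 15*sqrt(2)*y^2/4 - 21*y/4 + sqrt(2)*y - 21*sqrt(2)/4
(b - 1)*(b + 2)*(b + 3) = b^3 + 4*b^2 + b - 6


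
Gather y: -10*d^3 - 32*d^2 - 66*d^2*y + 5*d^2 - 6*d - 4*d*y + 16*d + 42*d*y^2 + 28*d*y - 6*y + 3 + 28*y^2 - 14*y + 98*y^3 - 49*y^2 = -10*d^3 - 27*d^2 + 10*d + 98*y^3 + y^2*(42*d - 21) + y*(-66*d^2 + 24*d - 20) + 3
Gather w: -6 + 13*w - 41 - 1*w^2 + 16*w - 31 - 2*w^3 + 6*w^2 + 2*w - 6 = -2*w^3 + 5*w^2 + 31*w - 84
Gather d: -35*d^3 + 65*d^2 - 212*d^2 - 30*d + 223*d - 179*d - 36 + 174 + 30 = -35*d^3 - 147*d^2 + 14*d + 168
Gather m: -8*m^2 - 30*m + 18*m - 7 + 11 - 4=-8*m^2 - 12*m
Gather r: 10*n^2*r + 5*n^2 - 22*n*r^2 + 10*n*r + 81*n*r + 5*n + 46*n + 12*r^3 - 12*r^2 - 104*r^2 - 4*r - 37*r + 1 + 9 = 5*n^2 + 51*n + 12*r^3 + r^2*(-22*n - 116) + r*(10*n^2 + 91*n - 41) + 10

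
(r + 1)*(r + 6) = r^2 + 7*r + 6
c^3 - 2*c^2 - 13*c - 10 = (c - 5)*(c + 1)*(c + 2)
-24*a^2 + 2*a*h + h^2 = (-4*a + h)*(6*a + h)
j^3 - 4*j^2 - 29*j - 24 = (j - 8)*(j + 1)*(j + 3)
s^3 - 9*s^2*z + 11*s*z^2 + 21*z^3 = (s - 7*z)*(s - 3*z)*(s + z)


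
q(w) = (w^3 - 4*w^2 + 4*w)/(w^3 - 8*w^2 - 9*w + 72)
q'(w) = (-3*w^2 + 16*w + 9)*(w^3 - 4*w^2 + 4*w)/(w^3 - 8*w^2 - 9*w + 72)^2 + (3*w^2 - 8*w + 4)/(w^3 - 8*w^2 - 9*w + 72)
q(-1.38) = -0.24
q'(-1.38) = 0.38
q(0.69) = 0.02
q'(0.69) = 0.00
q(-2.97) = -37.34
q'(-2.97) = 1262.59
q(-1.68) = -0.38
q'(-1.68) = 0.60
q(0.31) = 0.01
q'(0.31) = 0.03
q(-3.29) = 4.47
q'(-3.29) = 13.47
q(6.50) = -2.64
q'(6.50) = -2.31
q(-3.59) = 2.49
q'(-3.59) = 3.23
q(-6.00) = 1.02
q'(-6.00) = 0.10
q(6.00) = -1.78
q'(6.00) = -1.28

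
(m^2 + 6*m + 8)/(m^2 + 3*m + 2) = (m + 4)/(m + 1)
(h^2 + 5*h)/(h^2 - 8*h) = (h + 5)/(h - 8)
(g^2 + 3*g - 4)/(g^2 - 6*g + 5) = (g + 4)/(g - 5)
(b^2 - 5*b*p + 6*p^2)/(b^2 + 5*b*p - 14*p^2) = (b - 3*p)/(b + 7*p)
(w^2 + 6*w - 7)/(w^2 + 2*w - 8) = (w^2 + 6*w - 7)/(w^2 + 2*w - 8)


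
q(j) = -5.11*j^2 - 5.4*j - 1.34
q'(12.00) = -128.04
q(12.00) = -801.98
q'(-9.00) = 86.58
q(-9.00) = -366.65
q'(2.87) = -34.73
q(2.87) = -58.93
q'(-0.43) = -1.01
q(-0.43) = 0.04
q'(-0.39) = -1.41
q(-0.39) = -0.01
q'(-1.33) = 8.19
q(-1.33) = -3.20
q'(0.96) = -15.21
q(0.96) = -11.23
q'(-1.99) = 14.94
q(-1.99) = -10.83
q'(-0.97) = 4.51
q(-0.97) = -0.91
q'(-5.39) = 49.69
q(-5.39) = -120.69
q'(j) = -10.22*j - 5.4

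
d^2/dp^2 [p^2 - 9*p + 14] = 2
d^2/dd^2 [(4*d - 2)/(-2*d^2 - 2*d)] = 2*(-2*d^3 + 3*d^2 + 3*d + 1)/(d^3*(d^3 + 3*d^2 + 3*d + 1))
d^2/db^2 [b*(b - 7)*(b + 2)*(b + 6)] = 12*b^2 + 6*b - 88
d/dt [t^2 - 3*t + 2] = 2*t - 3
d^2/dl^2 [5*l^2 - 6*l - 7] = 10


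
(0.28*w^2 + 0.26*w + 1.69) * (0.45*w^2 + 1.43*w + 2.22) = 0.126*w^4 + 0.5174*w^3 + 1.7539*w^2 + 2.9939*w + 3.7518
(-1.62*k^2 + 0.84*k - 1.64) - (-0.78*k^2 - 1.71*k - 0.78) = -0.84*k^2 + 2.55*k - 0.86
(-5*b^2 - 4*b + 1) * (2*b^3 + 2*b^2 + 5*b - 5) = -10*b^5 - 18*b^4 - 31*b^3 + 7*b^2 + 25*b - 5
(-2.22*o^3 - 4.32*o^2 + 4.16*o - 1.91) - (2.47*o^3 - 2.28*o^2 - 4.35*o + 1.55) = -4.69*o^3 - 2.04*o^2 + 8.51*o - 3.46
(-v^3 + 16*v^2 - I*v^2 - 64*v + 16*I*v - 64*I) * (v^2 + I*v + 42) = -v^5 + 16*v^4 - 2*I*v^4 - 105*v^3 + 32*I*v^3 + 656*v^2 - 170*I*v^2 - 2624*v + 672*I*v - 2688*I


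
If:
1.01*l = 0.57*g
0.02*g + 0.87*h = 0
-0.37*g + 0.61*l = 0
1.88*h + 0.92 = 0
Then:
No Solution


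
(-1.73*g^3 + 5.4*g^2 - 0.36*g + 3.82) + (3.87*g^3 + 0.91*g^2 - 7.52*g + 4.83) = 2.14*g^3 + 6.31*g^2 - 7.88*g + 8.65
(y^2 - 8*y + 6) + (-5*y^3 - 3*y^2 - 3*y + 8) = -5*y^3 - 2*y^2 - 11*y + 14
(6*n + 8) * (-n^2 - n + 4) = -6*n^3 - 14*n^2 + 16*n + 32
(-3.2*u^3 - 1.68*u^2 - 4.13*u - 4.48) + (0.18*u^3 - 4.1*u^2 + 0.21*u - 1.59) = -3.02*u^3 - 5.78*u^2 - 3.92*u - 6.07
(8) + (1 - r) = 9 - r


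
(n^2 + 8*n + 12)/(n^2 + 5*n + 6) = (n + 6)/(n + 3)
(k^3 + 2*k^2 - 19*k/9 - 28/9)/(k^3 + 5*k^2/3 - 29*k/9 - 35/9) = (3*k - 4)/(3*k - 5)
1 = 1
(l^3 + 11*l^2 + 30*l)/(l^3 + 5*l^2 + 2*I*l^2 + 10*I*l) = (l + 6)/(l + 2*I)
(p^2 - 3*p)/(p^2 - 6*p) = (p - 3)/(p - 6)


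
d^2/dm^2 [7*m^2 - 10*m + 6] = 14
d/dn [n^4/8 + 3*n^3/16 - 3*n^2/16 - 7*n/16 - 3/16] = n^3/2 + 9*n^2/16 - 3*n/8 - 7/16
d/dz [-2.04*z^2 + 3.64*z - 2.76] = 3.64 - 4.08*z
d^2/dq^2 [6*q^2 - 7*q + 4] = 12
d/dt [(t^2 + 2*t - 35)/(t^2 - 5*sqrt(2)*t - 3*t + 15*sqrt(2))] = (2*(t + 1)*(t^2 - 5*sqrt(2)*t - 3*t + 15*sqrt(2)) + (-2*t + 3 + 5*sqrt(2))*(t^2 + 2*t - 35))/(t^2 - 5*sqrt(2)*t - 3*t + 15*sqrt(2))^2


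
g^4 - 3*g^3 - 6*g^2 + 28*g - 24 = (g - 2)^3*(g + 3)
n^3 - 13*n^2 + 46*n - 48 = (n - 8)*(n - 3)*(n - 2)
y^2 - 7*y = y*(y - 7)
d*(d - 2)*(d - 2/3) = d^3 - 8*d^2/3 + 4*d/3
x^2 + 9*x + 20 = (x + 4)*(x + 5)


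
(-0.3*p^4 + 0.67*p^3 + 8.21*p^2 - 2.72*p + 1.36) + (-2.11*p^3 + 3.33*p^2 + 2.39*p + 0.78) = -0.3*p^4 - 1.44*p^3 + 11.54*p^2 - 0.33*p + 2.14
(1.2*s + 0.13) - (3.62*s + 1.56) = -2.42*s - 1.43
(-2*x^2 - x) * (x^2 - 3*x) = -2*x^4 + 5*x^3 + 3*x^2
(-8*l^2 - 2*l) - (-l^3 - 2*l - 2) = l^3 - 8*l^2 + 2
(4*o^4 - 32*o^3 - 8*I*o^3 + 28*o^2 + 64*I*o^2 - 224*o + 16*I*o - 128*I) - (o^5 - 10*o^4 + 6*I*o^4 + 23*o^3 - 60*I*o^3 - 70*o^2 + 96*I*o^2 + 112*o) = -o^5 + 14*o^4 - 6*I*o^4 - 55*o^3 + 52*I*o^3 + 98*o^2 - 32*I*o^2 - 336*o + 16*I*o - 128*I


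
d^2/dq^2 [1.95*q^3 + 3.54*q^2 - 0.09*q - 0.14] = 11.7*q + 7.08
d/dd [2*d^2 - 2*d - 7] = 4*d - 2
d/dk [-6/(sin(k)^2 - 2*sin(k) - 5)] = 12*(sin(k) - 1)*cos(k)/(2*sin(k) + cos(k)^2 + 4)^2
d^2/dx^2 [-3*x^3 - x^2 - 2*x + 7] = -18*x - 2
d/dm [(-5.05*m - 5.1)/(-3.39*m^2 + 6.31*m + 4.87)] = (-17.1195*m^2 - 34.578*m + 7.5875)/(11.4921*m^4 - 42.7818*m^3 + 6.79749999999999*m^2 + 61.4594*m + 23.7169)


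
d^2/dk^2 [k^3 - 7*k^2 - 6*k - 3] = 6*k - 14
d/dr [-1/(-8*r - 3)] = -8/(8*r + 3)^2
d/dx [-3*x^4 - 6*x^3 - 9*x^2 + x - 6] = -12*x^3 - 18*x^2 - 18*x + 1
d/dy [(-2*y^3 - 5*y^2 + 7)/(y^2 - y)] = -2 + 7/y^2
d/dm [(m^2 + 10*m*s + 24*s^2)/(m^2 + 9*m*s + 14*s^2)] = s*(-m^2 - 20*m*s - 76*s^2)/(m^4 + 18*m^3*s + 109*m^2*s^2 + 252*m*s^3 + 196*s^4)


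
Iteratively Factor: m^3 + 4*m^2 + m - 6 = (m - 1)*(m^2 + 5*m + 6) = (m - 1)*(m + 3)*(m + 2)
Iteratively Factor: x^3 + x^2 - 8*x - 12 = (x + 2)*(x^2 - x - 6) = (x - 3)*(x + 2)*(x + 2)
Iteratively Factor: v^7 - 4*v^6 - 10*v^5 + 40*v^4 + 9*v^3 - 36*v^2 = (v - 3)*(v^6 - v^5 - 13*v^4 + v^3 + 12*v^2) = v*(v - 3)*(v^5 - v^4 - 13*v^3 + v^2 + 12*v) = v*(v - 3)*(v + 3)*(v^4 - 4*v^3 - v^2 + 4*v) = v^2*(v - 3)*(v + 3)*(v^3 - 4*v^2 - v + 4) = v^2*(v - 3)*(v + 1)*(v + 3)*(v^2 - 5*v + 4) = v^2*(v - 3)*(v - 1)*(v + 1)*(v + 3)*(v - 4)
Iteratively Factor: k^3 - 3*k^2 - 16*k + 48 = (k - 3)*(k^2 - 16) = (k - 3)*(k + 4)*(k - 4)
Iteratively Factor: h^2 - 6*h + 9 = (h - 3)*(h - 3)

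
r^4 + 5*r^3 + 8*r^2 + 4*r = r*(r + 1)*(r + 2)^2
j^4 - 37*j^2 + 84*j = j*(j - 4)*(j - 3)*(j + 7)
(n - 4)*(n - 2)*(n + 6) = n^3 - 28*n + 48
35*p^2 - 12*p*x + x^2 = (-7*p + x)*(-5*p + x)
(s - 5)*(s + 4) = s^2 - s - 20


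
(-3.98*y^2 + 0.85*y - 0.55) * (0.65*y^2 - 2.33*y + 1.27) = -2.587*y^4 + 9.8259*y^3 - 7.3926*y^2 + 2.361*y - 0.6985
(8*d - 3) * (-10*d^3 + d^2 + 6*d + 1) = -80*d^4 + 38*d^3 + 45*d^2 - 10*d - 3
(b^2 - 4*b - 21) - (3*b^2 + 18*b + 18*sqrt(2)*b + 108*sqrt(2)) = -2*b^2 - 18*sqrt(2)*b - 22*b - 108*sqrt(2) - 21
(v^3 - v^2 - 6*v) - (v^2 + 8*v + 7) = v^3 - 2*v^2 - 14*v - 7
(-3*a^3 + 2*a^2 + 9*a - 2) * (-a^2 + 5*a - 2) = 3*a^5 - 17*a^4 + 7*a^3 + 43*a^2 - 28*a + 4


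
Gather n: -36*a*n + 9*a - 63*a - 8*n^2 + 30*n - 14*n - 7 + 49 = -54*a - 8*n^2 + n*(16 - 36*a) + 42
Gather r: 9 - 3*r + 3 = 12 - 3*r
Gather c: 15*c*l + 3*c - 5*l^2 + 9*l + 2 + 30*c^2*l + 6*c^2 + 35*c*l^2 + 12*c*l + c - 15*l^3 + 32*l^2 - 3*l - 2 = c^2*(30*l + 6) + c*(35*l^2 + 27*l + 4) - 15*l^3 + 27*l^2 + 6*l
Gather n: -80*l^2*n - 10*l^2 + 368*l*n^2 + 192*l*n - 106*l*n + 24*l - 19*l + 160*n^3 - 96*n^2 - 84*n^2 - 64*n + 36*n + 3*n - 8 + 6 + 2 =-10*l^2 + 5*l + 160*n^3 + n^2*(368*l - 180) + n*(-80*l^2 + 86*l - 25)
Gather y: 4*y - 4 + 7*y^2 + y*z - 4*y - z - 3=7*y^2 + y*z - z - 7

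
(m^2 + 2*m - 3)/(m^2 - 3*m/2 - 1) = 2*(-m^2 - 2*m + 3)/(-2*m^2 + 3*m + 2)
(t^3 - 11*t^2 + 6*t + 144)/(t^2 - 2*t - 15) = (t^2 - 14*t + 48)/(t - 5)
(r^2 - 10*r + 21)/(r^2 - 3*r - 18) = (-r^2 + 10*r - 21)/(-r^2 + 3*r + 18)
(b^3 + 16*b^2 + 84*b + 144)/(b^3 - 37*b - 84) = (b^2 + 12*b + 36)/(b^2 - 4*b - 21)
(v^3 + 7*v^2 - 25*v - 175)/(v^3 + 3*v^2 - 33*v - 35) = (v + 5)/(v + 1)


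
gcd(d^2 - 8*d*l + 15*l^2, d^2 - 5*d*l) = d - 5*l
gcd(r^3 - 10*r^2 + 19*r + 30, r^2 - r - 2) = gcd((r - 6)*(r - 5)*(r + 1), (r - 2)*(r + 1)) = r + 1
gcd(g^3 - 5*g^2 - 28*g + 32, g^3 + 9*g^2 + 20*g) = g + 4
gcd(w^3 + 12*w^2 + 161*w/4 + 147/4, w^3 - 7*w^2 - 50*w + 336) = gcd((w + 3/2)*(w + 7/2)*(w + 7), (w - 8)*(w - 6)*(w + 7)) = w + 7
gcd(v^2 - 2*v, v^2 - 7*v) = v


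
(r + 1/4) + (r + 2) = 2*r + 9/4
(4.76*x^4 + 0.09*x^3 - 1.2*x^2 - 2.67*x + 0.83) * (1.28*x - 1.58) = 6.0928*x^5 - 7.4056*x^4 - 1.6782*x^3 - 1.5216*x^2 + 5.281*x - 1.3114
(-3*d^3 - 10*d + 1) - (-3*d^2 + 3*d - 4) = -3*d^3 + 3*d^2 - 13*d + 5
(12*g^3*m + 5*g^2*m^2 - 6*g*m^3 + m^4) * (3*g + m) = 36*g^4*m + 27*g^3*m^2 - 13*g^2*m^3 - 3*g*m^4 + m^5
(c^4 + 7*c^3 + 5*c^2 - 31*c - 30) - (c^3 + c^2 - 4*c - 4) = c^4 + 6*c^3 + 4*c^2 - 27*c - 26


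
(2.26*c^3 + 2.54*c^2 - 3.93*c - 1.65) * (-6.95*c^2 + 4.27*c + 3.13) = -15.707*c^5 - 8.0028*c^4 + 45.2331*c^3 + 2.6366*c^2 - 19.3464*c - 5.1645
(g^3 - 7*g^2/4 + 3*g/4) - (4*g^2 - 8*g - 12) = g^3 - 23*g^2/4 + 35*g/4 + 12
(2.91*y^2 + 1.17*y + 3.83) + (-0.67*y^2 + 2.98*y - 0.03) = 2.24*y^2 + 4.15*y + 3.8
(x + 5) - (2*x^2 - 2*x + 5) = -2*x^2 + 3*x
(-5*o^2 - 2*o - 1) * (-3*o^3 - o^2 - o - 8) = 15*o^5 + 11*o^4 + 10*o^3 + 43*o^2 + 17*o + 8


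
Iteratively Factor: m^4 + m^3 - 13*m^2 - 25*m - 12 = (m + 1)*(m^3 - 13*m - 12) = (m + 1)*(m + 3)*(m^2 - 3*m - 4) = (m + 1)^2*(m + 3)*(m - 4)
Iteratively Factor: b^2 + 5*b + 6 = (b + 3)*(b + 2)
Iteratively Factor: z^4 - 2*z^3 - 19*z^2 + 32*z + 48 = (z + 4)*(z^3 - 6*z^2 + 5*z + 12) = (z - 3)*(z + 4)*(z^2 - 3*z - 4) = (z - 4)*(z - 3)*(z + 4)*(z + 1)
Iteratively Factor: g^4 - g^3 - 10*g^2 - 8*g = (g)*(g^3 - g^2 - 10*g - 8) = g*(g - 4)*(g^2 + 3*g + 2) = g*(g - 4)*(g + 1)*(g + 2)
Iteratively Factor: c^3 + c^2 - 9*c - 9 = (c + 1)*(c^2 - 9) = (c + 1)*(c + 3)*(c - 3)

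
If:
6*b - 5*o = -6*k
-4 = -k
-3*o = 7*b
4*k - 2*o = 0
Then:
No Solution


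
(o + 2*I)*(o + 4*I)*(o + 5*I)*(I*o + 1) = I*o^4 - 10*o^3 - 27*I*o^2 + 2*o - 40*I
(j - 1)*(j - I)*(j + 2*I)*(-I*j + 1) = -I*j^4 + 2*j^3 + I*j^3 - 2*j^2 - I*j^2 + 2*j + I*j - 2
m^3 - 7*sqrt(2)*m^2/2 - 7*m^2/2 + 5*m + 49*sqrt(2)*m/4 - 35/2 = (m - 7/2)*(m - 5*sqrt(2)/2)*(m - sqrt(2))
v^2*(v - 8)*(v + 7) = v^4 - v^3 - 56*v^2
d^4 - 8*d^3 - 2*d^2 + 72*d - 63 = (d - 7)*(d - 3)*(d - 1)*(d + 3)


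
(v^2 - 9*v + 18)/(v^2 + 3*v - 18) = (v - 6)/(v + 6)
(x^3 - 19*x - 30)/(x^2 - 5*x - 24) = (x^2 - 3*x - 10)/(x - 8)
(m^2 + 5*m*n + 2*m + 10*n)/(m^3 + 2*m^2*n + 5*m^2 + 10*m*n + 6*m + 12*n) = (m + 5*n)/(m^2 + 2*m*n + 3*m + 6*n)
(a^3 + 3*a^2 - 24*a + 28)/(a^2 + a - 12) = (a^3 + 3*a^2 - 24*a + 28)/(a^2 + a - 12)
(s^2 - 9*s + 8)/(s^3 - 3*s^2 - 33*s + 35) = (s - 8)/(s^2 - 2*s - 35)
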